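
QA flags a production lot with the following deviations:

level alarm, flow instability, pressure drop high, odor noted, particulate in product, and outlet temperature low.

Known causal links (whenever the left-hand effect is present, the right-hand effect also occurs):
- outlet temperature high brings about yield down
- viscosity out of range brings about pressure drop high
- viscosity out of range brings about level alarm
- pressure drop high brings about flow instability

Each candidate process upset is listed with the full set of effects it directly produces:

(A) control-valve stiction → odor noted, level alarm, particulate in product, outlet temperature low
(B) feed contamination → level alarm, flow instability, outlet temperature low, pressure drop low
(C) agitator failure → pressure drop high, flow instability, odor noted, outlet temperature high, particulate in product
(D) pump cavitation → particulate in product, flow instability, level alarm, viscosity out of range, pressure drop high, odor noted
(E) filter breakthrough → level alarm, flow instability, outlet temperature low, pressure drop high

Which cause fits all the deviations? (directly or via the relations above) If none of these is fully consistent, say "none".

Testing each hypothesis:
(A) control-valve stiction — does not account for flow instability, pressure drop high
(B) feed contamination — level alarm match; flow instability match; pressure drop high miss; odor noted miss; particulate in product miss; outlet temperature low match
(C) agitator failure — level alarm miss; flow instability match; pressure drop high match; odor noted match; particulate in product match; outlet temperature low miss
(D) pump cavitation — level alarm match; flow instability match; pressure drop high match; odor noted match; particulate in product match; outlet temperature low miss
(E) filter breakthrough — level alarm match; flow instability match; pressure drop high match; odor noted miss; particulate in product miss; outlet temperature low match
None of the listed candidates fits everything.

none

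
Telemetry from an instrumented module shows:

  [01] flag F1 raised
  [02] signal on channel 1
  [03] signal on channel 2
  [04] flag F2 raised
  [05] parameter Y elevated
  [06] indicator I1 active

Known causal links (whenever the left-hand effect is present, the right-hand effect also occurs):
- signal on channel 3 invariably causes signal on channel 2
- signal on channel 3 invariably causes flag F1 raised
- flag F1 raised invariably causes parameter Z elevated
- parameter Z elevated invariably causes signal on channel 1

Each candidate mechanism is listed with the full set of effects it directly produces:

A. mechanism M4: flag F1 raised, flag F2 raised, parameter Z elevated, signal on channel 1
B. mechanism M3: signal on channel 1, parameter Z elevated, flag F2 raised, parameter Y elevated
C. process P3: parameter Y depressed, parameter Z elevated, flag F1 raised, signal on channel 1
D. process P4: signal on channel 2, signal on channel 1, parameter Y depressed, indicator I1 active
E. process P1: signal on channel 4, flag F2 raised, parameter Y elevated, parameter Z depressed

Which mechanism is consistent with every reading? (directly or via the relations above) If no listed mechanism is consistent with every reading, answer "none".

none

Per-candidate check:
(A) mechanism M4 — does not account for signal on channel 2, parameter Y elevated, indicator I1 active
(B) mechanism M3 — does not account for flag F1 raised, signal on channel 2, indicator I1 active
(C) process P3 — flag F1 raised match; signal on channel 1 match; signal on channel 2 miss; flag F2 raised miss; parameter Y elevated miss; indicator I1 active miss
(D) process P4 — flag F1 raised miss; signal on channel 1 match; signal on channel 2 match; flag F2 raised miss; parameter Y elevated miss; indicator I1 active match
(E) process P1 — flag F1 raised miss; signal on channel 1 miss; signal on channel 2 miss; flag F2 raised match; parameter Y elevated match; indicator I1 active miss
No candidate is consistent with all observations.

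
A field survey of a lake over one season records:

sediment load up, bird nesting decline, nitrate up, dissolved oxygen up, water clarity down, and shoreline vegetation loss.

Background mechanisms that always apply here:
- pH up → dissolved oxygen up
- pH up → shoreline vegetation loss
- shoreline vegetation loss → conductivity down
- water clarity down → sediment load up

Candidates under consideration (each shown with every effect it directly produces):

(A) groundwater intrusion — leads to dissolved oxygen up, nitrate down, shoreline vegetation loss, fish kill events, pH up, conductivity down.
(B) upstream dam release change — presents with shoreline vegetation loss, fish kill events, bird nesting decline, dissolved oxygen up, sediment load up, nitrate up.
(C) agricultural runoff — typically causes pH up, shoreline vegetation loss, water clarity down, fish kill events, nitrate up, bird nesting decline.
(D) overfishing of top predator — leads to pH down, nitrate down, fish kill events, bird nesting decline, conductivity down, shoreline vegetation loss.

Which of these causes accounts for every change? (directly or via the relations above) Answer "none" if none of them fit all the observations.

Per-candidate check:
(A) groundwater intrusion — sediment load up -; bird nesting decline -; nitrate up -; dissolved oxygen up +; water clarity down -; shoreline vegetation loss +
(B) upstream dam release change — sediment load up +; bird nesting decline +; nitrate up +; dissolved oxygen up +; water clarity down -; shoreline vegetation loss +
(C) agricultural runoff — sediment load up + (via water clarity down → sediment load up); bird nesting decline +; nitrate up +; dissolved oxygen up + (via pH up → dissolved oxygen up); water clarity down +; shoreline vegetation loss +
(D) overfishing of top predator — sediment load up -; bird nesting decline +; nitrate up -; dissolved oxygen up -; water clarity down -; shoreline vegetation loss +
Only (C) is consistent with every observation.

C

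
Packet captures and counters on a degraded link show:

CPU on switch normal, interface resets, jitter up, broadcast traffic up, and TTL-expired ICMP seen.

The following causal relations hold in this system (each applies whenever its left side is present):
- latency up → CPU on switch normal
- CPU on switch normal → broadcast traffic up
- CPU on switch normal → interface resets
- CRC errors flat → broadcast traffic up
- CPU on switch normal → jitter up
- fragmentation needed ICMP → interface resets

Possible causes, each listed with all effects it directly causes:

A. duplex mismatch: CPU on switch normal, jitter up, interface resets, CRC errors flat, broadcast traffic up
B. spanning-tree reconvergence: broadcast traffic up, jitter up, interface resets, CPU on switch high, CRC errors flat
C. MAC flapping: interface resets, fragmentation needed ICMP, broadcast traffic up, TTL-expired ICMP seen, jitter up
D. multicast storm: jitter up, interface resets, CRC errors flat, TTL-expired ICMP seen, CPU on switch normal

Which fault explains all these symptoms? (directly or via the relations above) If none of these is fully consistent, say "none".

D

Per-candidate check:
(A) duplex mismatch — CPU on switch normal +; interface resets +; jitter up +; broadcast traffic up +; TTL-expired ICMP seen -
(B) spanning-tree reconvergence — fails on CPU on switch normal, TTL-expired ICMP seen (predicts CPU on switch high, not CPU on switch normal)
(C) MAC flapping — does not account for CPU on switch normal
(D) multicast storm — CPU on switch normal +; interface resets +; jitter up +; broadcast traffic up + (through CRC errors flat → broadcast traffic up); TTL-expired ICMP seen +
Only (D) is consistent with every observation.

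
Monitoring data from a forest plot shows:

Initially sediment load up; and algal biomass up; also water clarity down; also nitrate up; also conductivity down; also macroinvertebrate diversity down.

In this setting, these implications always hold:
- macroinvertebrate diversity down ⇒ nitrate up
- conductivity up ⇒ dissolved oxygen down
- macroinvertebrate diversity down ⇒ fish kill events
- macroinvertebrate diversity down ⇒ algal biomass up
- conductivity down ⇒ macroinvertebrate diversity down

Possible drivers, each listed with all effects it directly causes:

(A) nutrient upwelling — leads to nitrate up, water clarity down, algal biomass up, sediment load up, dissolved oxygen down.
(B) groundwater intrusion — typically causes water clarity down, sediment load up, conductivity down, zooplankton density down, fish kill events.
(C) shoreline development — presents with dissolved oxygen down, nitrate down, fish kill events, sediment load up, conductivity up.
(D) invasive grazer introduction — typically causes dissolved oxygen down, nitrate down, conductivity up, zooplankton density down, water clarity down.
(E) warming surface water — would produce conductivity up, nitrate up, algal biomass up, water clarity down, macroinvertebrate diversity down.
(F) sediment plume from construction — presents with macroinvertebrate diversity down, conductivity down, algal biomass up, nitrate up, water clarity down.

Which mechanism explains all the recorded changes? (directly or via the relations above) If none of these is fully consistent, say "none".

B

Testing each hypothesis:
(A) nutrient upwelling — does not account for conductivity down, macroinvertebrate diversity down
(B) groundwater intrusion — accounts for every observation (algal biomass up through conductivity down → macroinvertebrate diversity down → algal biomass up)
(C) shoreline development — sediment load up ✓; algal biomass up ✗; water clarity down ✗; nitrate up ✗; conductivity down ✗; macroinvertebrate diversity down ✗
(D) invasive grazer introduction — fails on sediment load up, algal biomass up, nitrate up, conductivity down, macroinvertebrate diversity down (predicts nitrate down, not nitrate up; predicts conductivity up, not conductivity down)
(E) warming surface water — sediment load up ✗; algal biomass up ✓; water clarity down ✓; nitrate up ✓; conductivity down ✗; macroinvertebrate diversity down ✓
(F) sediment plume from construction — does not account for sediment load up
(B) is the only candidate with no mismatches.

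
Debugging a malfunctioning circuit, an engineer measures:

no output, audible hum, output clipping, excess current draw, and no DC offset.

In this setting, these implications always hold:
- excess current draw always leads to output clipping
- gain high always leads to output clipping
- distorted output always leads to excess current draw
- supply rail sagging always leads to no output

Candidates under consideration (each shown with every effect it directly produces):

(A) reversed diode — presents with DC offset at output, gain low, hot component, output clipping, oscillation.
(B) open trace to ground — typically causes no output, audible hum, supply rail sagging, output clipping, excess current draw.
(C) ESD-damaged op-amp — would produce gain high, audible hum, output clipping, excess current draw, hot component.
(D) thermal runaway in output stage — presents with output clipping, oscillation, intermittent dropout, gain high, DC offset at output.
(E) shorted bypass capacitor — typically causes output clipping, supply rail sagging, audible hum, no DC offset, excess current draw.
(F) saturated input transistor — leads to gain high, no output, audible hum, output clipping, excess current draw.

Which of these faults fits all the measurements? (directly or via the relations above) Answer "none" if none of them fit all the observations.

For each candidate, compare predicted effects to what was observed:
(A) reversed diode — fails on no output, audible hum, excess current draw, no DC offset (predicts DC offset at output, not no DC offset)
(B) open trace to ground — does not account for no DC offset
(C) ESD-damaged op-amp — does not account for no output, no DC offset
(D) thermal runaway in output stage — fails on no output, audible hum, excess current draw, no DC offset (predicts DC offset at output, not no DC offset)
(E) shorted bypass capacitor — no output match (via supply rail sagging → no output); audible hum match; output clipping match; excess current draw match; no DC offset match
(F) saturated input transistor — does not account for no DC offset
Only (E) is consistent with every observation.

E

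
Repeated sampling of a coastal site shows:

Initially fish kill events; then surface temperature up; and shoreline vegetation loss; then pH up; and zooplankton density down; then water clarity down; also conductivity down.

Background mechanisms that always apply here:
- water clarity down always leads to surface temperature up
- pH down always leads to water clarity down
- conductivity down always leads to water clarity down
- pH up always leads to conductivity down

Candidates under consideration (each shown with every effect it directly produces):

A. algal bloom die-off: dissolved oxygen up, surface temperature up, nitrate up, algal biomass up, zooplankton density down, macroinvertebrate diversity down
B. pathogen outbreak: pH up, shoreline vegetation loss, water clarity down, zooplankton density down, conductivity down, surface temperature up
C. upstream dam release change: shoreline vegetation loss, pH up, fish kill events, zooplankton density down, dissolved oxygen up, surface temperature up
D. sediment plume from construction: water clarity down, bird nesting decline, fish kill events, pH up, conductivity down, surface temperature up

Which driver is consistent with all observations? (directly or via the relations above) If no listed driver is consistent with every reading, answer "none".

For each candidate, compare predicted effects to what was observed:
(A) algal bloom die-off — fish kill events miss; surface temperature up match; shoreline vegetation loss miss; pH up miss; zooplankton density down match; water clarity down miss; conductivity down miss
(B) pathogen outbreak — fish kill events miss; surface temperature up match; shoreline vegetation loss match; pH up match; zooplankton density down match; water clarity down match; conductivity down match
(C) upstream dam release change — fish kill events match; surface temperature up match; shoreline vegetation loss match; pH up match; zooplankton density down match; water clarity down match (through pH up → conductivity down → water clarity down); conductivity down match (through pH up → conductivity down)
(D) sediment plume from construction — fish kill events match; surface temperature up match; shoreline vegetation loss miss; pH up match; zooplankton density down miss; water clarity down match; conductivity down match
Only (C) is consistent with every observation.

C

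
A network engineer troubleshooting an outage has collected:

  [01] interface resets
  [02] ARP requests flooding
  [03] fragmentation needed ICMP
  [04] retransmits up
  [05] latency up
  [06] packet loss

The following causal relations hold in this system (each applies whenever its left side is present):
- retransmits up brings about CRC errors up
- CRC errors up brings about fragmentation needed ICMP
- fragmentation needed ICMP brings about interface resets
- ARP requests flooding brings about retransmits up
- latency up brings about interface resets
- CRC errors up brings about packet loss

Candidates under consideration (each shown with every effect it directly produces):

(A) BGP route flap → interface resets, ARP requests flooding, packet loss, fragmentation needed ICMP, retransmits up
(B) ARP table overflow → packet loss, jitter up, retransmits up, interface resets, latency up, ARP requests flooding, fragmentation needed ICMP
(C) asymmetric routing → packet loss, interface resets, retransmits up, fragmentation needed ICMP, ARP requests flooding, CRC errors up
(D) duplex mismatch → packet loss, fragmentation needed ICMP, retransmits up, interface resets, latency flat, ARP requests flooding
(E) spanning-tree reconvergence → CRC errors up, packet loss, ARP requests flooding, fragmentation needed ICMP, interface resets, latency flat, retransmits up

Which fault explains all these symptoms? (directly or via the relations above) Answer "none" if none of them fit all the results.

B

Per-candidate check:
(A) BGP route flap — does not account for latency up
(B) ARP table overflow — interface resets ✓; ARP requests flooding ✓; fragmentation needed ICMP ✓; retransmits up ✓; latency up ✓; packet loss ✓
(C) asymmetric routing — does not account for latency up
(D) duplex mismatch — interface resets ✓; ARP requests flooding ✓; fragmentation needed ICMP ✓; retransmits up ✓; latency up ✗; packet loss ✓
(E) spanning-tree reconvergence — interface resets ✓; ARP requests flooding ✓; fragmentation needed ICMP ✓; retransmits up ✓; latency up ✗; packet loss ✓
Only (B) is consistent with every observation.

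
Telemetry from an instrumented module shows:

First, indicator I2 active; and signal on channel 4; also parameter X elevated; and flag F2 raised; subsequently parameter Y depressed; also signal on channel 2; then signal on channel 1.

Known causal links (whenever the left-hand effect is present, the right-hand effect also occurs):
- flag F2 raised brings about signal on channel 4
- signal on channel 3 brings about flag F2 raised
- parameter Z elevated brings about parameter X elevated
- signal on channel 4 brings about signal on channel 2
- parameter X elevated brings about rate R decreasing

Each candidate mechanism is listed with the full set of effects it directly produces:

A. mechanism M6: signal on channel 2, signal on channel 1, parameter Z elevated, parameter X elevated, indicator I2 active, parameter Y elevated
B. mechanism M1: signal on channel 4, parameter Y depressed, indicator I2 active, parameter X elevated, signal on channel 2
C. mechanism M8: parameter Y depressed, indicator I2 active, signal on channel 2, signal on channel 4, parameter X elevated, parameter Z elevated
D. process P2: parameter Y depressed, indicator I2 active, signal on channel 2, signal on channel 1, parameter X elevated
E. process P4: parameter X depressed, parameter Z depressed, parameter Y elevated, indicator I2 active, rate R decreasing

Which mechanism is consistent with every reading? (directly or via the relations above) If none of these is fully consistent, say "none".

none

Per-candidate check:
(A) mechanism M6 — indicator I2 active yes; signal on channel 4 NO; parameter X elevated yes; flag F2 raised NO; parameter Y depressed NO; signal on channel 2 yes; signal on channel 1 yes
(B) mechanism M1 — indicator I2 active yes; signal on channel 4 yes; parameter X elevated yes; flag F2 raised NO; parameter Y depressed yes; signal on channel 2 yes; signal on channel 1 NO
(C) mechanism M8 — does not account for flag F2 raised, signal on channel 1
(D) process P2 — does not account for signal on channel 4, flag F2 raised
(E) process P4 — indicator I2 active yes; signal on channel 4 NO; parameter X elevated NO; flag F2 raised NO; parameter Y depressed NO; signal on channel 2 NO; signal on channel 1 NO
None of the listed candidates fits everything.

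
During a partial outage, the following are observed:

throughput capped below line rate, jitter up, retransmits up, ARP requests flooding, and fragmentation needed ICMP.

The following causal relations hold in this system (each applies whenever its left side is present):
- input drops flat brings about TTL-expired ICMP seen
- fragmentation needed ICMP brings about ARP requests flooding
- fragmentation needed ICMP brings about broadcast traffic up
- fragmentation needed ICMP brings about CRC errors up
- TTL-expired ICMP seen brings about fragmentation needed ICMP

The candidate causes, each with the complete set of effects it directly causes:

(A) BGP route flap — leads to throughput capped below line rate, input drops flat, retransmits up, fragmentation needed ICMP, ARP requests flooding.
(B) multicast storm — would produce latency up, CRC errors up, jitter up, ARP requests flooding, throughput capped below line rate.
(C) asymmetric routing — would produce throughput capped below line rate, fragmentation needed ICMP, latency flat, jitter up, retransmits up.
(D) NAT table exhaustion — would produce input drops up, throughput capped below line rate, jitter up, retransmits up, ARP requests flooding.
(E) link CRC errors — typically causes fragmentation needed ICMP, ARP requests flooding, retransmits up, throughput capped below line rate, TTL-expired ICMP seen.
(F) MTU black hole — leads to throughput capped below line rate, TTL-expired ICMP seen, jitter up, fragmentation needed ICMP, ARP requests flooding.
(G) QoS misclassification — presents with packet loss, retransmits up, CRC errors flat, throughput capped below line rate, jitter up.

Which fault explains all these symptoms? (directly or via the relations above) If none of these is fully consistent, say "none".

C

Checking each candidate against the observations:
(A) BGP route flap — does not account for jitter up
(B) multicast storm — does not account for retransmits up, fragmentation needed ICMP
(C) asymmetric routing — accounts for every observation (ARP requests flooding by fragmentation needed ICMP → ARP requests flooding)
(D) NAT table exhaustion — does not account for fragmentation needed ICMP
(E) link CRC errors — throughput capped below line rate yes; jitter up NO; retransmits up yes; ARP requests flooding yes; fragmentation needed ICMP yes
(F) MTU black hole — throughput capped below line rate yes; jitter up yes; retransmits up NO; ARP requests flooding yes; fragmentation needed ICMP yes
(G) QoS misclassification — throughput capped below line rate yes; jitter up yes; retransmits up yes; ARP requests flooding NO; fragmentation needed ICMP NO
(C) alone accounts for all the evidence.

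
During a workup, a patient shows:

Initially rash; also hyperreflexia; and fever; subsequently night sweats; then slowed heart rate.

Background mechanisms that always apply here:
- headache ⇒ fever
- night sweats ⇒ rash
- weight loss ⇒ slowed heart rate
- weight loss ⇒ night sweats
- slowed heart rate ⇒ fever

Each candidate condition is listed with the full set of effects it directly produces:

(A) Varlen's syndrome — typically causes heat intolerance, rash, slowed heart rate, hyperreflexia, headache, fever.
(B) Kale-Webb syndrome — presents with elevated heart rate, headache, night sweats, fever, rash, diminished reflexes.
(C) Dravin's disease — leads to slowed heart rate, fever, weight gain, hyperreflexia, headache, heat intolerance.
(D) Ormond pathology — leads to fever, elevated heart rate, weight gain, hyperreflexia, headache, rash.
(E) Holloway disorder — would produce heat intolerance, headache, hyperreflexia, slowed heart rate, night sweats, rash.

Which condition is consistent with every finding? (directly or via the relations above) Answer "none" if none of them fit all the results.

Per-candidate check:
(A) Varlen's syndrome — does not account for night sweats
(B) Kale-Webb syndrome — rash yes; hyperreflexia NO; fever yes; night sweats yes; slowed heart rate NO
(C) Dravin's disease — rash NO; hyperreflexia yes; fever yes; night sweats NO; slowed heart rate yes
(D) Ormond pathology — fails on night sweats, slowed heart rate (predicts elevated heart rate, not slowed heart rate)
(E) Holloway disorder — accounts for every observation (fever by slowed heart rate → fever)
(E) alone accounts for all the evidence.

E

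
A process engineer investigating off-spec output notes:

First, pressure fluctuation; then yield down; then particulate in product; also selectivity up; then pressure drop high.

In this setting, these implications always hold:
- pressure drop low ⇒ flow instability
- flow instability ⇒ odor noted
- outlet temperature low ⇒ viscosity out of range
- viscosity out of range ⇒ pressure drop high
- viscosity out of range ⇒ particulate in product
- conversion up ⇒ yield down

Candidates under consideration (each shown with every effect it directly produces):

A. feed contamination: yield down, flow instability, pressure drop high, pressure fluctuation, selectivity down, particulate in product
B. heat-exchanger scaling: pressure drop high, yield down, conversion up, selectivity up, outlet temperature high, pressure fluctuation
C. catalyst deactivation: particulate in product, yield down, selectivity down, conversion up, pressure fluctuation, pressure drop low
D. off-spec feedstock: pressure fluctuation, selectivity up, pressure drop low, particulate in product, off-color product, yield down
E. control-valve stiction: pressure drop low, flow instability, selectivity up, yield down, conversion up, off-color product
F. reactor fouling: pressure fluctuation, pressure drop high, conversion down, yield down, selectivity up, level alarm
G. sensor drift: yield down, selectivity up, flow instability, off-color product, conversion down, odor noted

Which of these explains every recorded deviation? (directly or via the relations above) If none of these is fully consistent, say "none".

Checking each candidate against the observations:
(A) feed contamination — pressure fluctuation yes; yield down yes; particulate in product yes; selectivity up NO; pressure drop high yes
(B) heat-exchanger scaling — pressure fluctuation yes; yield down yes; particulate in product NO; selectivity up yes; pressure drop high yes
(C) catalyst deactivation — pressure fluctuation yes; yield down yes; particulate in product yes; selectivity up NO; pressure drop high NO
(D) off-spec feedstock — fails on pressure drop high (predicts pressure drop low, not pressure drop high)
(E) control-valve stiction — fails on pressure fluctuation, particulate in product, pressure drop high (predicts pressure drop low, not pressure drop high)
(F) reactor fouling — pressure fluctuation yes; yield down yes; particulate in product NO; selectivity up yes; pressure drop high yes
(G) sensor drift — pressure fluctuation NO; yield down yes; particulate in product NO; selectivity up yes; pressure drop high NO
None of the listed candidates fits everything.

none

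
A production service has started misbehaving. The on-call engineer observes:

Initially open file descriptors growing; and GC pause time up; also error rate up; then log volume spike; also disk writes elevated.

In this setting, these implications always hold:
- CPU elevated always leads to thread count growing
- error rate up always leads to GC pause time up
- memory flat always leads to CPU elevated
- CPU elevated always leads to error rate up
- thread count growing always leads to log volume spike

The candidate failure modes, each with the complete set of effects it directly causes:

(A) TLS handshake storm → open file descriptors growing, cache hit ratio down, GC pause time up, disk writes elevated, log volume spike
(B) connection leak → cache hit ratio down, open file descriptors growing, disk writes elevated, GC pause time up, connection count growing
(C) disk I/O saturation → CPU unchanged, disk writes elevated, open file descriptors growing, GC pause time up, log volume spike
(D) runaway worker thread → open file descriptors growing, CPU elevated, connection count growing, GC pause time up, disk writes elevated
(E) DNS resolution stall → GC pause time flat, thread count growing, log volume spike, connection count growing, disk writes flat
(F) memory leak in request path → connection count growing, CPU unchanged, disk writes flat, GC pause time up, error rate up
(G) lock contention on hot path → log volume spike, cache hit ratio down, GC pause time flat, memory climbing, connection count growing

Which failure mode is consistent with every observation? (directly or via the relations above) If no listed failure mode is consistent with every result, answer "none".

D

For each candidate, compare predicted effects to what was observed:
(A) TLS handshake storm — open file descriptors growing yes; GC pause time up yes; error rate up NO; log volume spike yes; disk writes elevated yes
(B) connection leak — open file descriptors growing yes; GC pause time up yes; error rate up NO; log volume spike NO; disk writes elevated yes
(C) disk I/O saturation — does not account for error rate up
(D) runaway worker thread — accounts for every observation (error rate up via CPU elevated → error rate up)
(E) DNS resolution stall — fails on open file descriptors growing, GC pause time up, error rate up, disk writes elevated (predicts GC pause time flat, not GC pause time up; predicts disk writes flat, not disk writes elevated)
(F) memory leak in request path — open file descriptors growing NO; GC pause time up yes; error rate up yes; log volume spike NO; disk writes elevated NO
(G) lock contention on hot path — fails on open file descriptors growing, GC pause time up, error rate up, disk writes elevated (predicts GC pause time flat, not GC pause time up)
Only (D) is consistent with every observation.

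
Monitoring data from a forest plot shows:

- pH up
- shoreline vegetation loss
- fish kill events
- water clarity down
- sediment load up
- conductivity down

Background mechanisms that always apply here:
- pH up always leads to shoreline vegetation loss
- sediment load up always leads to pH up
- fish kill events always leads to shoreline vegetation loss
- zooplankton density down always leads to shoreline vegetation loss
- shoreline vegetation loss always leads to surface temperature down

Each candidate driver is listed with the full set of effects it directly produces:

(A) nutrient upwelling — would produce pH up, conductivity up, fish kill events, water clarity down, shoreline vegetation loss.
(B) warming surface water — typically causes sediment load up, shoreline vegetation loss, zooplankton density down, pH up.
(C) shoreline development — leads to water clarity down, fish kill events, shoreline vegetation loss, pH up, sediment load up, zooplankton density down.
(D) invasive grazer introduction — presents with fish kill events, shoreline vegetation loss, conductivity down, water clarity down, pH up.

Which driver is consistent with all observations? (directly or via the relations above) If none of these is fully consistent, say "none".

none

Checking each candidate against the observations:
(A) nutrient upwelling — pH up ✓; shoreline vegetation loss ✓; fish kill events ✓; water clarity down ✓; sediment load up ✗; conductivity down ✗
(B) warming surface water — does not account for fish kill events, water clarity down, conductivity down
(C) shoreline development — does not account for conductivity down
(D) invasive grazer introduction — does not account for sediment load up
No candidate is consistent with all observations.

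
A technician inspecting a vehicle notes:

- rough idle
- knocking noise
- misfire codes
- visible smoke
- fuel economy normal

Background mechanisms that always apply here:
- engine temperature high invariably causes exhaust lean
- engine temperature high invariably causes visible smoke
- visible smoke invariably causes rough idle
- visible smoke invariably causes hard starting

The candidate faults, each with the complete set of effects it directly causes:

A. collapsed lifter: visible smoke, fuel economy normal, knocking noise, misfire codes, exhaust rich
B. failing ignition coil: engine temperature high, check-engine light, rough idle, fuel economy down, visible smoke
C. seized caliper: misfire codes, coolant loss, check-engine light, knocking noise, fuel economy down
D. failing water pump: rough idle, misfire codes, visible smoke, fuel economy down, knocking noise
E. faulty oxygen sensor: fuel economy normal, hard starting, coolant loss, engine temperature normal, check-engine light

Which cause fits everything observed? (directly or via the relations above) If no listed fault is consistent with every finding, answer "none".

Per-candidate check:
(A) collapsed lifter — accounts for every observation (rough idle through visible smoke → rough idle)
(B) failing ignition coil — fails on knocking noise, misfire codes, fuel economy normal (predicts fuel economy down, not fuel economy normal)
(C) seized caliper — fails on rough idle, visible smoke, fuel economy normal (predicts fuel economy down, not fuel economy normal)
(D) failing water pump — fails on fuel economy normal (predicts fuel economy down, not fuel economy normal)
(E) faulty oxygen sensor — does not account for rough idle, knocking noise, misfire codes, visible smoke
(A) alone accounts for all the evidence.

A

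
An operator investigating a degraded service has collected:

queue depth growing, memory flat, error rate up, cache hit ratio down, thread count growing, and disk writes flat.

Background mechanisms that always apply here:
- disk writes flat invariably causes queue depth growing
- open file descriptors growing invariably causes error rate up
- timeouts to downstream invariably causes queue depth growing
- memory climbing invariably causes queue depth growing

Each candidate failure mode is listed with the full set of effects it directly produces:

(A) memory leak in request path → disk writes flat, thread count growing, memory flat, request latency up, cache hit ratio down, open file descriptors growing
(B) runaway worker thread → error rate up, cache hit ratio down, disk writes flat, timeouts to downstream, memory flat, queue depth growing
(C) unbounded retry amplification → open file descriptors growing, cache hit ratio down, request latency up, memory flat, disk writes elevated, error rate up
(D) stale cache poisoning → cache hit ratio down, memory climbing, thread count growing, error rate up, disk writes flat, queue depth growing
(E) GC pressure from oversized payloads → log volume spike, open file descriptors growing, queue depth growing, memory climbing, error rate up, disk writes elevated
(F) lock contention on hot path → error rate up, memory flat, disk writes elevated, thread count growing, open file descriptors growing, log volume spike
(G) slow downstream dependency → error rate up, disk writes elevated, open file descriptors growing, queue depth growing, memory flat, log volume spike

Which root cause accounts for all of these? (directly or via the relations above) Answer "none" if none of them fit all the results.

Testing each hypothesis:
(A) memory leak in request path — queue depth growing yes (through disk writes flat → queue depth growing); memory flat yes; error rate up yes (through open file descriptors growing → error rate up); cache hit ratio down yes; thread count growing yes; disk writes flat yes
(B) runaway worker thread — queue depth growing yes; memory flat yes; error rate up yes; cache hit ratio down yes; thread count growing NO; disk writes flat yes
(C) unbounded retry amplification — queue depth growing NO; memory flat yes; error rate up yes; cache hit ratio down yes; thread count growing NO; disk writes flat NO
(D) stale cache poisoning — fails on memory flat (predicts memory climbing, not memory flat)
(E) GC pressure from oversized payloads — fails on memory flat, cache hit ratio down, thread count growing, disk writes flat (predicts memory climbing, not memory flat; predicts disk writes elevated, not disk writes flat)
(F) lock contention on hot path — queue depth growing NO; memory flat yes; error rate up yes; cache hit ratio down NO; thread count growing yes; disk writes flat NO
(G) slow downstream dependency — fails on cache hit ratio down, thread count growing, disk writes flat (predicts disk writes elevated, not disk writes flat)
(A) is the only candidate with no mismatches.

A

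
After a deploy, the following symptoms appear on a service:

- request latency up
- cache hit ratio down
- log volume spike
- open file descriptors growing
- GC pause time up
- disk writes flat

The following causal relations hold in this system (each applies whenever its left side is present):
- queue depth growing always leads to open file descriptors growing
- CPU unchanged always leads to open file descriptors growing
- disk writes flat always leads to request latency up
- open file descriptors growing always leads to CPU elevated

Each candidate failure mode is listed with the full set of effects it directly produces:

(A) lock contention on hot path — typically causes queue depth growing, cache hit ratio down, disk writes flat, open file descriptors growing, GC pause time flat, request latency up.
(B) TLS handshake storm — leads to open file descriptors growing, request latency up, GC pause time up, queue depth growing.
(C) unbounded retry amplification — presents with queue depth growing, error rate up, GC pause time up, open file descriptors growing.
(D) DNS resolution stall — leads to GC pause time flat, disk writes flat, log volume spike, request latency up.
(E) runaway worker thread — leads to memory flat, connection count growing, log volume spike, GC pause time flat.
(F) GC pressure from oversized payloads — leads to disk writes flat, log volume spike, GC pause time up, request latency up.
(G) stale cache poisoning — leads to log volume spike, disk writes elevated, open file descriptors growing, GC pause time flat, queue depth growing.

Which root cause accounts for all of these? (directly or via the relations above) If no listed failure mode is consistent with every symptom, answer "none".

none

Testing each hypothesis:
(A) lock contention on hot path — fails on log volume spike, GC pause time up (predicts GC pause time flat, not GC pause time up)
(B) TLS handshake storm — does not account for cache hit ratio down, log volume spike, disk writes flat
(C) unbounded retry amplification — request latency up ✗; cache hit ratio down ✗; log volume spike ✗; open file descriptors growing ✓; GC pause time up ✓; disk writes flat ✗
(D) DNS resolution stall — fails on cache hit ratio down, open file descriptors growing, GC pause time up (predicts GC pause time flat, not GC pause time up)
(E) runaway worker thread — request latency up ✗; cache hit ratio down ✗; log volume spike ✓; open file descriptors growing ✗; GC pause time up ✗; disk writes flat ✗
(F) GC pressure from oversized payloads — does not account for cache hit ratio down, open file descriptors growing
(G) stale cache poisoning — request latency up ✗; cache hit ratio down ✗; log volume spike ✓; open file descriptors growing ✓; GC pause time up ✗; disk writes flat ✗
None of the listed candidates fits everything.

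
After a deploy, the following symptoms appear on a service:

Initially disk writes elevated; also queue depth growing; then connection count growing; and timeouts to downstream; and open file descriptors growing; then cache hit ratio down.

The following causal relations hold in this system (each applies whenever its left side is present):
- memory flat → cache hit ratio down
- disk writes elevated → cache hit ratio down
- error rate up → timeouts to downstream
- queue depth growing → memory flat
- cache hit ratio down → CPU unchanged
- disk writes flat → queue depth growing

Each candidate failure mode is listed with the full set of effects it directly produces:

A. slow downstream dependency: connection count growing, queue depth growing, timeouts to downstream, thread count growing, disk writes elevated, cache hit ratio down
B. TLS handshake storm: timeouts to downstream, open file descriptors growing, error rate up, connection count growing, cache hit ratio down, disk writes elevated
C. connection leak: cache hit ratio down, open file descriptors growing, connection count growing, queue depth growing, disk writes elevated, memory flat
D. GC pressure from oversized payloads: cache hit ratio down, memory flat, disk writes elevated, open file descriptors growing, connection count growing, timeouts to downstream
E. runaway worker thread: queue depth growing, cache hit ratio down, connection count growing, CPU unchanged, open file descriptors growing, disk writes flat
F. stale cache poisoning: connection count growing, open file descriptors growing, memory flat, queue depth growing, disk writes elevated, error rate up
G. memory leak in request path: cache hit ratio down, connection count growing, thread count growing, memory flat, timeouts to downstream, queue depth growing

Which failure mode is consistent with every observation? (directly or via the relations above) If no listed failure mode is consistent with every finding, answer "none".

Per-candidate check:
(A) slow downstream dependency — does not account for open file descriptors growing
(B) TLS handshake storm — does not account for queue depth growing
(C) connection leak — does not account for timeouts to downstream
(D) GC pressure from oversized payloads — disk writes elevated ✓; queue depth growing ✗; connection count growing ✓; timeouts to downstream ✓; open file descriptors growing ✓; cache hit ratio down ✓
(E) runaway worker thread — disk writes elevated ✗; queue depth growing ✓; connection count growing ✓; timeouts to downstream ✗; open file descriptors growing ✓; cache hit ratio down ✓
(F) stale cache poisoning — accounts for every observation (timeouts to downstream by error rate up → timeouts to downstream)
(G) memory leak in request path — does not account for disk writes elevated, open file descriptors growing
(F) is the only candidate with no mismatches.

F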